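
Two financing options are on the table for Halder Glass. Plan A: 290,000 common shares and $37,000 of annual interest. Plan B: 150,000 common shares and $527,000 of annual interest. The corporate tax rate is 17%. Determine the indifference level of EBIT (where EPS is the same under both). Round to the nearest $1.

At indifference, (EBIT − 37,000)(1 − t)/290,000 = (EBIT − 527,000)(1 − t)/150,000.
The (1 − t) factor cancels: (EBIT − 37,000) × 150,000 = (EBIT − 527,000) × 290,000.
Solving, EBIT = (527,000·290,000 − 37,000·150,000) / (290,000 − 150,000) = 147,280,000,000 / 140,000 = 1,052,000.00.

$1,052,000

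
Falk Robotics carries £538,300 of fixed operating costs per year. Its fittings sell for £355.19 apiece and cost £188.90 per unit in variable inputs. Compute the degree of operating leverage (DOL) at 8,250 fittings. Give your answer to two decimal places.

1.65

Total contribution margin = 8,250 × £166.29 = £1,371,892.50.
Subtracting fixed costs: EBIT = £1,371,892.50 − £538,300 = £833,592.50.
DOL = contribution ÷ EBIT = £1,371,892.50 ÷ £833,592.50 = 1.6458.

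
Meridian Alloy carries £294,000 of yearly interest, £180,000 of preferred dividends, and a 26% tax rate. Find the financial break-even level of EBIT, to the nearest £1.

Preferred dividends are paid after tax, so their pre-tax equivalent is £180,000 ÷ (1 − 0.26) = £243,243.24.
Financial break-even EBIT = interest + D_p ÷ (1 − t) = £294,000 + £243,243.24 = £537,243.24.

£537,243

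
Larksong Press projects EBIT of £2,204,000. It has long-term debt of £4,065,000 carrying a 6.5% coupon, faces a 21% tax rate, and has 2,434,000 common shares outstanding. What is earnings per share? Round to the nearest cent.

Pre-tax income = £2,204,000 − £264,225.00 = £1,939,775.00.
Net income = £1,939,775.00 × (1 − 0.21) = £1,532,422.25.
Per share: £1,532,422.25 / 2,434,000 shares = £0.63.

£0.63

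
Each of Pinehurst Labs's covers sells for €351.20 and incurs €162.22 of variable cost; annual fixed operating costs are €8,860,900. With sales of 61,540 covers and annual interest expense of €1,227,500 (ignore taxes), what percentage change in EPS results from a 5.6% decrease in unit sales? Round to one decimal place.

At 61,540 units, contribution = 61,540 × €188.98 = €11,629,829.20.
EBIT = €11,629,829.20 − €8,860,900 = €2,768,929.20.
Interest = €1,227,500.00, so EBIT − I = €1,541,429.20.
DCL = total CM / (EBIT − I) = €11,629,829.20 / €1,541,429.20 = 7.5448.
%ΔEPS = DCL × %ΔSales = 7.5448 × -5.6% = -42.3%.

-42.3%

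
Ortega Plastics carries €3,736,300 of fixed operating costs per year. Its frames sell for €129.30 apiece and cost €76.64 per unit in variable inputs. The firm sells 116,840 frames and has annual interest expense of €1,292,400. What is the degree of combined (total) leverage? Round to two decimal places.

5.47

Total contribution margin = 116,840 × €52.66 = €6,152,794.40.
Operating income = contribution − fixed costs = €6,152,794.40 − €3,736,300 = €2,416,494.40. Interest = €1,292,400.00.
DOL = €6,152,794.40 ÷ €2,416,494.40 = 2.5462; DFL = €2,416,494.40 ÷ €1,124,094.40 = 2.1497.
Combined leverage = 2.5462 × 2.1497 = 5.4736.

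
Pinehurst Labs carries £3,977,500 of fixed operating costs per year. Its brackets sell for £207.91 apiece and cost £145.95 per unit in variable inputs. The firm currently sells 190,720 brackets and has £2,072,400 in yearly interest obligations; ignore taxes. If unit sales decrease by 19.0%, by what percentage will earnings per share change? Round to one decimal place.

At 190,720 units, contribution = 190,720 × £61.96 = £11,817,011.20.
EBIT = £11,817,011.20 − £3,977,500 = £7,839,511.20.
Interest = £2,072,400.00, so EBIT − I = £5,767,111.20.
DCL = total CM / (EBIT − I) = £11,817,011.20 / £5,767,111.20 = 2.0490.
EPS therefore changes by 2.0490 × (-19.0%) = -38.9%.

-38.9%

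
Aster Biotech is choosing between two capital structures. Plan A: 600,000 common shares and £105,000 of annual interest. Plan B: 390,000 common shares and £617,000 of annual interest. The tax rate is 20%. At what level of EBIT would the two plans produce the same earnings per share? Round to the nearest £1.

£1,567,857

Set EPS_A = EPS_B: (EBIT − £105,000)(1 − 0.20) ÷ 600,000 = (EBIT − £617,000)(1 − 0.20) ÷ 390,000.
Cancelling (1 − t) and cross-multiplying: 390,000·(EBIT − 105,000) = 600,000·(EBIT − 617,000).
EBIT × (600,000 − 390,000) = 617,000 × 600,000 − 105,000 × 390,000 = 329,250,000,000, so EBIT = 329,250,000,000 ÷ 210,000 = 1,567,857.14.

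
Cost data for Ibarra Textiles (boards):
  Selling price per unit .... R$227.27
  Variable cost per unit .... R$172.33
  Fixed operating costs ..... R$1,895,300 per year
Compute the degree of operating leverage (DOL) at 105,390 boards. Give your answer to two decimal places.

1.49

At 105,390 units, contribution = 105,390 × R$54.94 = R$5,790,126.60.
Subtracting fixed costs: EBIT = R$5,790,126.60 − R$1,895,300 = R$3,894,826.60.
So DOL = total CM / EBIT = R$5,790,126.60 / R$3,894,826.60 = 1.4866.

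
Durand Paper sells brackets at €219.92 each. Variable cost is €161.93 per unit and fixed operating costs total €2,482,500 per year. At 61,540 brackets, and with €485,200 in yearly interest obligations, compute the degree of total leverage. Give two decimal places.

At 61,540 units, contribution = 61,540 × €57.99 = €3,568,704.60.
Operating income = contribution − fixed costs = €3,568,704.60 − €2,482,500 = €1,086,204.60. Interest = €485,200.00.
DOL = €3,568,704.60 ÷ €1,086,204.60 = 3.2855; DFL = €1,086,204.60 ÷ €601,004.60 = 1.8073.
Combined leverage = 3.2855 × 1.8073 = 5.9379.

5.94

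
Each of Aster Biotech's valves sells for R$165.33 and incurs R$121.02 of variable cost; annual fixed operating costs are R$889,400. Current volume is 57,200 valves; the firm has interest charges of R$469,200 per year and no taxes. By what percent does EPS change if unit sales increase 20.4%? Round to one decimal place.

+44.0%

At 57,200 units, contribution = 57,200 × R$44.31 = R$2,534,532.00.
EBIT = R$2,534,532.00 − R$889,400 = R$1,645,132.00.
Interest = R$469,200.00, so EBIT − I = R$1,175,932.00.
DCL = total CM / (EBIT − I) = R$2,534,532.00 / R$1,175,932.00 = 2.1553.
%ΔEPS = DCL × %ΔSales = 2.1553 × +20.4% = +44.0%.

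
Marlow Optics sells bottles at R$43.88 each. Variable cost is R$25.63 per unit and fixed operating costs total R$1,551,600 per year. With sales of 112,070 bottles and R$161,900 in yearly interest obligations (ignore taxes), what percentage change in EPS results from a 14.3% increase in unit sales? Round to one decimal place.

+88.2%

At 112,070 units, contribution = 112,070 × R$18.25 = R$2,045,277.50.
Operating income = contribution − fixed costs = R$2,045,277.50 − R$1,551,600 = R$493,677.50.
After interest of R$161,900.00, pre-tax earnings = R$331,777.50.
Degree of combined leverage = contribution ÷ (EBIT − I) = R$2,045,277.50 ÷ R$331,777.50 = 6.1646.
EPS therefore changes by 6.1646 × (+14.3%) = +88.2%.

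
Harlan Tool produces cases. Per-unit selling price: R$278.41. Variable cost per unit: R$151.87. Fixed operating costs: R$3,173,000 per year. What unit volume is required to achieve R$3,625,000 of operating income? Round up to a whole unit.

Each unit contributes R$278.41 − R$151.87 = R$126.54.
Need Q such that Q × R$126.54 − R$3,173,000 = R$3,625,000, i.e. Q = R$6,798,000 / R$126.54 = 53,722.14 → 53,723.

53,723 cases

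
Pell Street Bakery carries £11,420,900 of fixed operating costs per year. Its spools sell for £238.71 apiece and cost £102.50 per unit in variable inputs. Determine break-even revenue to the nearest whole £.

£20,015,293

CM per unit = £238.71 − £102.50 = £136.21; CM ratio = £136.21 / £238.71 = 0.5706.
Break-even sales = FC ÷ CM ratio = £11,420,900 × £238.71 / £136.21 = £20,015,293.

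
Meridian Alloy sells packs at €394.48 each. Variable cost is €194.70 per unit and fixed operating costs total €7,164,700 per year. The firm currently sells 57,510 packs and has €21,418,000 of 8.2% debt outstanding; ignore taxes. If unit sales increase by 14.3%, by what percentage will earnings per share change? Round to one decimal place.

At 57,510 units, contribution = 57,510 × €199.78 = €11,489,347.80.
Operating income = contribution − fixed costs = €11,489,347.80 − €7,164,700 = €4,324,647.80.
Interest = €1,756,276.00, so EBIT − I = €2,568,371.80.
Degree of combined leverage = contribution ÷ (EBIT − I) = €11,489,347.80 ÷ €2,568,371.80 = 4.4734.
%ΔEPS = DCL × %ΔSales = 4.4734 × +14.3% = +64.0%.

+64.0%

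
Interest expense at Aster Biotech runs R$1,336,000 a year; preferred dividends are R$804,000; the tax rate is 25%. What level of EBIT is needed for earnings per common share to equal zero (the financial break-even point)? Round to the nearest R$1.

Preferred dividends are paid after tax, so their pre-tax equivalent is R$804,000 ÷ (1 − 0.25) = R$1,072,000.00.
EPS = 0 when EBIT covers interest plus the pre-tax preferred burden: R$1,336,000 + R$1,072,000.00 = R$2,408,000.00.

R$2,408,000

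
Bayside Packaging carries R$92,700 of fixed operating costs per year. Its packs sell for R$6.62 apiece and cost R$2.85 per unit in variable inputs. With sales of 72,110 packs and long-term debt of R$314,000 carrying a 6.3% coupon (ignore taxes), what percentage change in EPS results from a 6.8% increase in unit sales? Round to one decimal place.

+11.6%

At 72,110 units, contribution = 72,110 × R$3.77 = R$271,854.70.
Operating income = contribution − fixed costs = R$271,854.70 − R$92,700 = R$179,154.70.
After interest of R$19,782.00, pre-tax earnings = R$159,372.70.
DCL = total CM / (EBIT − I) = R$271,854.70 / R$159,372.70 = 1.7058.
EPS therefore changes by 1.7058 × (+6.8%) = +11.6%.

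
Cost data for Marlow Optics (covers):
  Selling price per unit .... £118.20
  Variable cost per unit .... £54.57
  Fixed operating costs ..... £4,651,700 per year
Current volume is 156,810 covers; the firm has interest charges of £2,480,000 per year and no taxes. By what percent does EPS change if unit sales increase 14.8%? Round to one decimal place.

+51.9%

At 156,810 units, contribution = 156,810 × £63.63 = £9,977,820.30.
EBIT = £9,977,820.30 − £4,651,700 = £5,326,120.30.
After interest of £2,480,000.00, pre-tax earnings = £2,846,120.30.
DCL = total CM / (EBIT − I) = £9,977,820.30 / £2,846,120.30 = 3.5058.
EPS therefore changes by 3.5058 × (+14.8%) = +51.9%.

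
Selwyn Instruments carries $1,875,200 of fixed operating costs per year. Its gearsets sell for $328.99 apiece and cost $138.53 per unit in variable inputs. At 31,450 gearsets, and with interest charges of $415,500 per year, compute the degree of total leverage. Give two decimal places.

At 31,450 units, contribution = 31,450 × $190.46 = $5,989,967.00.
EBIT = $5,989,967.00 − $1,875,200 = $4,114,767.00. Interest = $415,500.00.
DOL = $5,989,967.00 ÷ $4,114,767.00 = 1.4557; DFL = $4,114,767.00 ÷ $3,699,267.00 = 1.1123.
Combined leverage = 1.4557 × 1.1123 = 1.6192.

1.62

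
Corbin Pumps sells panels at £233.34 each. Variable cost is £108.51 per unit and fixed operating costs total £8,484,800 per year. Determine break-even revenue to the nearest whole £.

CM per unit = £233.34 − £108.51 = £124.83; CM ratio = £124.83 / £233.34 = 0.5350.
Break-even sales = FC ÷ CM ratio = £8,484,800 × £233.34 / £124.83 = £15,860,316.

£15,860,316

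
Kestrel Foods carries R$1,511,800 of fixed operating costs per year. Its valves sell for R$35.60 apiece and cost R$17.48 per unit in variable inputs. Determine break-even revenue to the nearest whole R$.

R$2,970,203

CM per unit = R$35.60 − R$17.48 = R$18.12; CM ratio = R$18.12 / R$35.60 = 0.5090.
Break-even sales = FC ÷ CM ratio = R$1,511,800 × R$35.60 / R$18.12 = R$2,970,203.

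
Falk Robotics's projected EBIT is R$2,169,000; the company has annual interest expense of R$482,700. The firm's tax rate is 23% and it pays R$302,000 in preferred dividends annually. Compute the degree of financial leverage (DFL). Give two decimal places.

1.68

Annual interest charges come to R$482,700.00.
Preferred dividends grossed up pre-tax: R$302,000 / (1 − 0.23) = R$392,207.79.
DFL = EBIT ÷ [EBIT − I − D_p/(1−t)] = R$2,169,000 ÷ [R$2,169,000 − R$482,700.00 − R$392,207.79] = R$2,169,000 ÷ R$1,294,092.21 = 1.6761.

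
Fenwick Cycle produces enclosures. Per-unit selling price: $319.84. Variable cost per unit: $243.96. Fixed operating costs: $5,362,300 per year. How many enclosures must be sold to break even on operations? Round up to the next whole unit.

Unit CM = price − variable cost = $319.84 − $243.96 = $75.88.
Break-even volume = fixed costs ÷ CM per unit = $5,362,300 ÷ $75.88 = 70,668.16, so 70,669 enclosures.

70,669 enclosures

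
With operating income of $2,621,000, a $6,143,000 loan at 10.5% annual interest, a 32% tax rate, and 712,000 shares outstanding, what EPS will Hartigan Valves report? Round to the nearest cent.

Interest = $645,015.00, so EBT = $2,621,000 − $645,015.00 = $1,975,985.00.
After tax at 32%: net income = $1,975,985.00 × 0.68 = $1,343,669.80.
Per share: $1,343,669.80 / 712,000 shares = $1.89.

$1.89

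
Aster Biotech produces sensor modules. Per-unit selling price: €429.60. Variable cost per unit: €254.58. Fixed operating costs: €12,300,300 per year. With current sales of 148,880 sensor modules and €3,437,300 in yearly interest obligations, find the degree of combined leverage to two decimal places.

2.53

At 148,880 units, contribution = 148,880 × €175.02 = €26,056,977.60.
Subtracting fixed costs: EBIT = €26,056,977.60 − €12,300,300 = €13,756,677.60. Interest = €3,437,300.00, so EBIT − I = €10,319,377.60.
Degree of total leverage = total CM / (EBIT − interest) = €26,056,977.60 / €10,319,377.60 = 2.5251.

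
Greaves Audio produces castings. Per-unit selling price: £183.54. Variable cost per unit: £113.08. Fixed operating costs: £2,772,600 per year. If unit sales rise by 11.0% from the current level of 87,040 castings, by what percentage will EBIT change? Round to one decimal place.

+20.1%

At 87,040 units, contribution = 87,040 × £70.46 = £6,132,838.40.
EBIT = £6,132,838.40 − £2,772,600 = £3,360,238.40.
So DOL = total CM / EBIT = £6,132,838.40 / £3,360,238.40 = 1.8251.
So EBIT moves 1.8251 × (+11.0%) = +20.1%.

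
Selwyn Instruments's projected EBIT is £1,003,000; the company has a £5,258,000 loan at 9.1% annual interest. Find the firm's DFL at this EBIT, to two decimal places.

Interest = £478,478.00.
Degree of financial leverage = EBIT / (EBIT − interest) = £1,003,000 / £524,522.00 = 1.9122.

1.91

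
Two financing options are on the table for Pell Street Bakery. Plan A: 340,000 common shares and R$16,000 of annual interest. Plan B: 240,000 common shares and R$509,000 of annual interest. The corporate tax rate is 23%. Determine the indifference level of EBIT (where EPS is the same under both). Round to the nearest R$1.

R$1,692,200

Set EPS_A = EPS_B: (EBIT − R$16,000)(1 − 0.23) ÷ 340,000 = (EBIT − R$509,000)(1 − 0.23) ÷ 240,000.
The (1 − t) factor cancels: (EBIT − 16,000) × 240,000 = (EBIT − 509,000) × 340,000.
Solving, EBIT = (509,000·340,000 − 16,000·240,000) / (340,000 − 240,000) = 169,220,000,000 / 100,000 = 1,692,200.00.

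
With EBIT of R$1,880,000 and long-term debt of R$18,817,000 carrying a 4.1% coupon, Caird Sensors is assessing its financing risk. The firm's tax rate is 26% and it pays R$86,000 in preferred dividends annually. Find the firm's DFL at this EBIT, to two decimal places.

Annual interest charges come to R$771,497.00.
Pre-tax preferred-dividend burden = R$86,000 ÷ (1 − 0.26) = R$116,216.22.
DFL = EBIT ÷ [EBIT − I − D_p/(1−t)] = R$1,880,000 ÷ [R$1,880,000 − R$771,497.00 − R$116,216.22] = R$1,880,000 ÷ R$992,286.78 = 1.8946.

1.89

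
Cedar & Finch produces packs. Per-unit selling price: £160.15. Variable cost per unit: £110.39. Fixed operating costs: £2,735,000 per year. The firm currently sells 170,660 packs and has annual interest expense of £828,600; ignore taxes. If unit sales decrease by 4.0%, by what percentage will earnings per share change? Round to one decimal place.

-6.9%

Total contribution margin = 170,660 × £49.76 = £8,492,041.60.
Subtracting fixed costs: EBIT = £8,492,041.60 − £2,735,000 = £5,757,041.60.
After interest of £828,600.00, pre-tax earnings = £4,928,441.60.
Degree of combined leverage = contribution ÷ (EBIT − I) = £8,492,041.60 ÷ £4,928,441.60 = 1.7231.
EPS therefore changes by 1.7231 × (-4.0%) = -6.9%.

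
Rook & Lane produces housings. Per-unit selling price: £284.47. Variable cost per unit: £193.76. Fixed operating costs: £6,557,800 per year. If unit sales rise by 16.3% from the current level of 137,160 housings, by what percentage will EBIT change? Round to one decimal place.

Contribution at this volume is 137,160 × £90.71 = £12,441,783.60.
Operating income = contribution − fixed costs = £12,441,783.60 − £6,557,800 = £5,883,983.60.
DOL = contribution ÷ EBIT = £12,441,783.60 ÷ £5,883,983.60 = 2.1145.
%ΔEBIT = DOL × %ΔSales = 2.1145 × +16.3% = +34.5%.

+34.5%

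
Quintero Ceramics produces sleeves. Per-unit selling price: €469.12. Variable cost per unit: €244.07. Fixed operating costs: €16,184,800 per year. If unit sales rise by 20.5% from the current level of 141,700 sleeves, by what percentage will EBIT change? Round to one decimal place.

At 141,700 units, contribution = 141,700 × €225.05 = €31,889,585.00.
Subtracting fixed costs: EBIT = €31,889,585.00 − €16,184,800 = €15,704,785.00.
Degree of operating leverage = €31,889,585.00 / €15,704,785.00 = 2.0306.
So EBIT moves 2.0306 × (+20.5%) = +41.6%.

+41.6%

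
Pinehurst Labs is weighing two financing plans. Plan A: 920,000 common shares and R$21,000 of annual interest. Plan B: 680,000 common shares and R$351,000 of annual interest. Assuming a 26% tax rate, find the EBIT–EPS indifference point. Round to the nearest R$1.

At indifference, (EBIT − 21,000)(1 − t)/920,000 = (EBIT − 351,000)(1 − t)/680,000.
The (1 − t) factor cancels: (EBIT − 21,000) × 680,000 = (EBIT − 351,000) × 920,000.
Solving, EBIT = (351,000·920,000 − 21,000·680,000) / (920,000 − 680,000) = 308,640,000,000 / 240,000 = 1,286,000.00.

R$1,286,000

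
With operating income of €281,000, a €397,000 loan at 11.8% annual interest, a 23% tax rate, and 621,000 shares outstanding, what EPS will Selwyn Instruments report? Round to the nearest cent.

Pre-tax income = €281,000 − €46,846.00 = €234,154.00.
Net income = €234,154.00 × (1 − 0.23) = €180,298.58.
Per share: €180,298.58 / 621,000 shares = €0.29.

€0.29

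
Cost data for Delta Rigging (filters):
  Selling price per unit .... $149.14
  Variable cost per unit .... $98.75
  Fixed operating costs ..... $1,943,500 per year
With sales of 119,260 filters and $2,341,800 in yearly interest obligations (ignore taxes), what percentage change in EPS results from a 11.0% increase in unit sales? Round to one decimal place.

Contribution at this volume is 119,260 × $50.39 = $6,009,511.40.
Subtracting fixed costs: EBIT = $6,009,511.40 − $1,943,500 = $4,066,011.40.
Interest = $2,341,800.00, so EBIT − I = $1,724,211.40.
Degree of combined leverage = contribution ÷ (EBIT − I) = $6,009,511.40 ÷ $1,724,211.40 = 3.4854.
%ΔEPS = DCL × %ΔSales = 3.4854 × +11.0% = +38.3%.

+38.3%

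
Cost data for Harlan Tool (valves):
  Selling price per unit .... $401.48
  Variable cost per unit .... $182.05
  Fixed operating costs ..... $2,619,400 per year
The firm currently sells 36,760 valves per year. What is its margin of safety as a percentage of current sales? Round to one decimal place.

67.5%

Each unit contributes $401.48 − $182.05 = $219.43. Break-even units = $2,619,400 ÷ $219.43 = 11,937.29; break-even revenue = 11,937.29 × $401.48 = $4,792,584.02.
Current sales = 36,760 × $401.48 = $14,758,404.80.
Margin of safety = ($14,758,404.80 − $4,792,584.02) ÷ $14,758,404.80 = 67.5%.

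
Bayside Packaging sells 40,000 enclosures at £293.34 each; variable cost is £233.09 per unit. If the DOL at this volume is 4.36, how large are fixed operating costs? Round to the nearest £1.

At 40,000 units, contribution = 40,000 × £60.25 = £2,410,000.00.
DOL = contribution / EBIT, so EBIT = £2,410,000.00 / 4.36 = £552,752.29.
Fixed costs = CM − EBIT = £2,410,000.00 − £552,752.29 = £1,857,248.

£1,857,248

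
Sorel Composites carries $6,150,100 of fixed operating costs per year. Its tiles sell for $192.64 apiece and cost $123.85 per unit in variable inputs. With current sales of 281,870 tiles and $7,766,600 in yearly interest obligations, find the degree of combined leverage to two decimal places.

Contribution at this volume is 281,870 × $68.79 = $19,389,837.30.
Operating income = contribution − fixed costs = $19,389,837.30 − $6,150,100 = $13,239,737.30. Interest = $7,766,600.00, so EBIT − I = $5,473,137.30.
Degree of total leverage = total CM / (EBIT − interest) = $19,389,837.30 / $5,473,137.30 = 3.5427.

3.54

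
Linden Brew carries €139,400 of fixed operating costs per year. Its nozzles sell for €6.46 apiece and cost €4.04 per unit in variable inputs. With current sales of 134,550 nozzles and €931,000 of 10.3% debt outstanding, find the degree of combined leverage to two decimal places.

3.61

Contribution at this volume is 134,550 × €2.42 = €325,611.00.
Operating income = contribution − fixed costs = €325,611.00 − €139,400 = €186,211.00. Interest = €95,893.00, so EBIT − I = €90,318.00.
Degree of total leverage = total CM / (EBIT − interest) = €325,611.00 / €90,318.00 = 3.6052.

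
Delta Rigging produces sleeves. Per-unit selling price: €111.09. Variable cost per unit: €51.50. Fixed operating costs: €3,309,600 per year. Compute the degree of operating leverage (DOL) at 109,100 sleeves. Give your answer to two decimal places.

Contribution at this volume is 109,100 × €59.59 = €6,501,269.00.
EBIT = €6,501,269.00 − €3,309,600 = €3,191,669.00.
Degree of operating leverage = €6,501,269.00 / €3,191,669.00 = 2.0369.

2.04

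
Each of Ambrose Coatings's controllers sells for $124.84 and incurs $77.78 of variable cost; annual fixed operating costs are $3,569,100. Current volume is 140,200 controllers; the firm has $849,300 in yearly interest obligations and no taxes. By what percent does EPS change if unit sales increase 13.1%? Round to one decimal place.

+39.7%

Total contribution margin = 140,200 × $47.06 = $6,597,812.00.
EBIT = $6,597,812.00 − $3,569,100 = $3,028,712.00.
Interest = $849,300.00, so EBIT − I = $2,179,412.00.
Degree of combined leverage = contribution ÷ (EBIT − I) = $6,597,812.00 ÷ $2,179,412.00 = 3.0273.
EPS therefore changes by 3.0273 × (+13.1%) = +39.7%.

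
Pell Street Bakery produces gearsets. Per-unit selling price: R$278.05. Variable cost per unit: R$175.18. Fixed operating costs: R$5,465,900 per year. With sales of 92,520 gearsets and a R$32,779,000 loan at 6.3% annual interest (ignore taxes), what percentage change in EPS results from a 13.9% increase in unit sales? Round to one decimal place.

At 92,520 units, contribution = 92,520 × R$102.87 = R$9,517,532.40.
EBIT = R$9,517,532.40 − R$5,465,900 = R$4,051,632.40.
After interest of R$2,065,077.00, pre-tax earnings = R$1,986,555.40.
Degree of combined leverage = contribution ÷ (EBIT − I) = R$9,517,532.40 ÷ R$1,986,555.40 = 4.7910.
%ΔEPS = DCL × %ΔSales = 4.7910 × +13.9% = +66.6%.

+66.6%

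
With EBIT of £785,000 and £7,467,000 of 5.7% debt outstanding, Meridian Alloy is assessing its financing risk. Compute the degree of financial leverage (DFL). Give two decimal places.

2.18

Interest = £425,619.00.
Degree of financial leverage = EBIT / (EBIT − interest) = £785,000 / £359,381.00 = 2.1843.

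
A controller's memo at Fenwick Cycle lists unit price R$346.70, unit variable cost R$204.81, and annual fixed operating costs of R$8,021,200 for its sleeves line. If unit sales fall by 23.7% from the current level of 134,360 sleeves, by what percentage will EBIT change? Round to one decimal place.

-40.9%

Contribution at this volume is 134,360 × R$141.89 = R$19,064,340.40.
EBIT = R$19,064,340.40 − R$8,021,200 = R$11,043,140.40.
Degree of operating leverage = R$19,064,340.40 / R$11,043,140.40 = 1.7264.
%ΔEBIT = DOL × %ΔSales = 1.7264 × -23.7% = -40.9%.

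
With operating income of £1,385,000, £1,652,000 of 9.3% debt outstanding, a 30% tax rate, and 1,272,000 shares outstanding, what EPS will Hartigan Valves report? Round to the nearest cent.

£0.68

Pre-tax income = £1,385,000 − £153,636.00 = £1,231,364.00.
Net income = £1,231,364.00 × (1 − 0.30) = £861,954.80.
Per share: £861,954.80 / 1,272,000 shares = £0.68.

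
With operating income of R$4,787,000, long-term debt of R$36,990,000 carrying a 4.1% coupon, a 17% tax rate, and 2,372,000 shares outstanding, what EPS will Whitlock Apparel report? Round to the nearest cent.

R$1.14

Interest = R$1,516,590.00, so EBT = R$4,787,000 − R$1,516,590.00 = R$3,270,410.00.
Net income = R$3,270,410.00 × (1 − 0.17) = R$2,714,440.30.
EPS = R$2,714,440.30 ÷ 2,372,000 = R$1.14.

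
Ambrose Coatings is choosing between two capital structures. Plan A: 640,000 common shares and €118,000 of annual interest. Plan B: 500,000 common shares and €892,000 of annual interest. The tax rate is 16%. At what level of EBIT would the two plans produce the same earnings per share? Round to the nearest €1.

€3,656,286

Set EPS_A = EPS_B: (EBIT − €118,000)(1 − 0.16) ÷ 640,000 = (EBIT − €892,000)(1 − 0.16) ÷ 500,000.
Cancelling (1 − t) and cross-multiplying: 500,000·(EBIT − 118,000) = 640,000·(EBIT − 892,000).
EBIT × (640,000 − 500,000) = 892,000 × 640,000 − 118,000 × 500,000 = 511,880,000,000, so EBIT = 511,880,000,000 ÷ 140,000 = 3,656,285.71.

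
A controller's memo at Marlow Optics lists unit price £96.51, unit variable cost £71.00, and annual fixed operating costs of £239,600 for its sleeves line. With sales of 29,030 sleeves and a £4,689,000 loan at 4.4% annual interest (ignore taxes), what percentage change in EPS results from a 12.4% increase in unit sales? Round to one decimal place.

Total contribution margin = 29,030 × £25.51 = £740,555.30.
Operating income = contribution − fixed costs = £740,555.30 − £239,600 = £500,955.30.
After interest of £206,316.00, pre-tax earnings = £294,639.30.
DCL = total CM / (EBIT − I) = £740,555.30 / £294,639.30 = 2.5134.
%ΔEPS = DCL × %ΔSales = 2.5134 × +12.4% = +31.2%.

+31.2%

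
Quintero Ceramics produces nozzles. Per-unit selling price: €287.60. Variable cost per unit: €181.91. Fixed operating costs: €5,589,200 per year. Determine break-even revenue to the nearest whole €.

€15,209,139

Contribution margin per unit = €287.60 − €181.91 = €105.69, a CM ratio of €105.69 ÷ €287.60 = 0.3675.
Break-even revenue = fixed costs × price ÷ CM = €5,589,200 × €287.60 ÷ €105.69 = €15,209,139.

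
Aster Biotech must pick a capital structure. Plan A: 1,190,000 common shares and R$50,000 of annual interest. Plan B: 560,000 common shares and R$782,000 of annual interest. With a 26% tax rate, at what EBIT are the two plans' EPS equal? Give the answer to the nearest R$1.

Set EPS_A = EPS_B: (EBIT − R$50,000)(1 − 0.26) ÷ 1,190,000 = (EBIT − R$782,000)(1 − 0.26) ÷ 560,000.
The (1 − t) factor cancels: (EBIT − 50,000) × 560,000 = (EBIT − 782,000) × 1,190,000.
Solving, EBIT = (782,000·1,190,000 − 50,000·560,000) / (1,190,000 − 560,000) = 902,580,000,000 / 630,000 = 1,432,666.67.

R$1,432,667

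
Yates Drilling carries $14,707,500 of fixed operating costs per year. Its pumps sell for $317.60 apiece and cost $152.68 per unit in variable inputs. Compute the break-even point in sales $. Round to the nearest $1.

CM per unit = $317.60 − $152.68 = $164.92; CM ratio = $164.92 / $317.60 = 0.5193.
Break-even revenue = fixed costs × price ÷ CM = $14,707,500 × $317.60 ÷ $164.92 = $28,323,442.

$28,323,442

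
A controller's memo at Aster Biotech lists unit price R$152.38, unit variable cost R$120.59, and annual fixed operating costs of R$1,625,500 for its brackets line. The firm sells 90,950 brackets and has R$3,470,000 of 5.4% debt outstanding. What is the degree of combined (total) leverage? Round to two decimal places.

2.68

Total contribution margin = 90,950 × R$31.79 = R$2,891,300.50.
EBIT = R$2,891,300.50 − R$1,625,500 = R$1,265,800.50. Interest = R$187,380.00, so EBIT − I = R$1,078,420.50.
DCL = contribution ÷ (EBIT − I) = R$2,891,300.50 ÷ R$1,078,420.50 = 2.6811.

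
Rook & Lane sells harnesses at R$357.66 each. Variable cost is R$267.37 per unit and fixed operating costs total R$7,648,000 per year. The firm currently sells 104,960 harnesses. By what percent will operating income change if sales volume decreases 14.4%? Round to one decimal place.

Contribution at this volume is 104,960 × R$90.29 = R$9,476,838.40.
Operating income = contribution − fixed costs = R$9,476,838.40 − R$7,648,000 = R$1,828,838.40.
So DOL = total CM / EBIT = R$9,476,838.40 / R$1,828,838.40 = 5.1819.
So EBIT moves 5.1819 × (-14.4%) = -74.6%.

-74.6%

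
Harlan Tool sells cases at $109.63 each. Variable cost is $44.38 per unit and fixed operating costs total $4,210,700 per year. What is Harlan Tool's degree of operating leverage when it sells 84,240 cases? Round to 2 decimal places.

4.27

Total contribution margin = 84,240 × $65.25 = $5,496,660.00.
EBIT = $5,496,660.00 − $4,210,700 = $1,285,960.00.
So DOL = total CM / EBIT = $5,496,660.00 / $1,285,960.00 = 4.2744.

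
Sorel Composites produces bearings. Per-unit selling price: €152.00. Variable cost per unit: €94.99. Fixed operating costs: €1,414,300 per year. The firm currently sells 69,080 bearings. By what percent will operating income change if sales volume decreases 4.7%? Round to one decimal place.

-7.3%

Contribution at this volume is 69,080 × €57.01 = €3,938,250.80.
Subtracting fixed costs: EBIT = €3,938,250.80 − €1,414,300 = €2,523,950.80.
So DOL = total CM / EBIT = €3,938,250.80 / €2,523,950.80 = 1.5604.
Operating income changes by 1.5604 × -4.7% = -7.3%.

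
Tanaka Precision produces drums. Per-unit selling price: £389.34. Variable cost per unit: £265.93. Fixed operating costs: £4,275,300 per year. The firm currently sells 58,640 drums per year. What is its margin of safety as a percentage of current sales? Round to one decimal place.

40.9%

Contribution margin per unit = £389.34 − £265.93 = £123.41. Break-even units = £4,275,300 ÷ £123.41 = 34,643.06; break-even revenue = 34,643.06 × £389.34 = £13,487,928.87.
Actual sales revenue = 58,640 × £389.34 = £22,830,897.60.
Margin of safety = (£22,830,897.60 − £13,487,928.87) ÷ £22,830,897.60 = 40.9%.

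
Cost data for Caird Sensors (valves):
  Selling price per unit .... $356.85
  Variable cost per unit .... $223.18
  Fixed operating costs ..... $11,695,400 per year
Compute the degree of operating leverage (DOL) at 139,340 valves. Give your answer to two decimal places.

Contribution at this volume is 139,340 × $133.67 = $18,625,577.80.
Operating income = contribution − fixed costs = $18,625,577.80 − $11,695,400 = $6,930,177.80.
Degree of operating leverage = $18,625,577.80 / $6,930,177.80 = 2.6876.

2.69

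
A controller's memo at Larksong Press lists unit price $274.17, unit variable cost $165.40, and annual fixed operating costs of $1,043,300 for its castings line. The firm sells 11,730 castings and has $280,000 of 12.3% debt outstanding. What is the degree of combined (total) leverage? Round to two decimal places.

6.44

At 11,730 units, contribution = 11,730 × $108.77 = $1,275,872.10.
Subtracting fixed costs: EBIT = $1,275,872.10 − $1,043,300 = $232,572.10. Interest = $34,440.00.
DOL = $1,275,872.10 ÷ $232,572.10 = 5.4859; DFL = $232,572.10 ÷ $198,132.10 = 1.1738.
DCL = DOL × DFL = 5.4859 × 1.1738 = 6.4393.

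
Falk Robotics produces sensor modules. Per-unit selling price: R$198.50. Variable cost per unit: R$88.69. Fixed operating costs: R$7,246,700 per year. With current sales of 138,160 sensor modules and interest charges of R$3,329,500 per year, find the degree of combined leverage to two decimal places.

3.30

Contribution at this volume is 138,160 × R$109.81 = R$15,171,349.60.
Subtracting fixed costs: EBIT = R$15,171,349.60 − R$7,246,700 = R$7,924,649.60. Interest = R$3,329,500.00, so EBIT − I = R$4,595,149.60.
Degree of total leverage = total CM / (EBIT − interest) = R$15,171,349.60 / R$4,595,149.60 = 3.3016.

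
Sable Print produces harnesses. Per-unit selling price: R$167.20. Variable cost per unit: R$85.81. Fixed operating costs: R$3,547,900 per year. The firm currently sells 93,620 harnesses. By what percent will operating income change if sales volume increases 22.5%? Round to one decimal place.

Total contribution margin = 93,620 × R$81.39 = R$7,619,731.80.
Subtracting fixed costs: EBIT = R$7,619,731.80 − R$3,547,900 = R$4,071,831.80.
Degree of operating leverage = R$7,619,731.80 / R$4,071,831.80 = 1.8713.
%ΔEBIT = DOL × %ΔSales = 1.8713 × +22.5% = +42.1%.

+42.1%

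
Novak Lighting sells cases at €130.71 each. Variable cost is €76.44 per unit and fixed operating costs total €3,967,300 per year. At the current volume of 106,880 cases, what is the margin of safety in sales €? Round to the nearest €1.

Each unit contributes €130.71 − €76.44 = €54.27. Break-even units = €3,967,300 ÷ €54.27 = 73,103.00; break-even revenue = 73,103.00 × €130.71 = €9,555,293.59.
Actual sales revenue = 106,880 × €130.71 = €13,970,284.80.
Margin of safety = €13,970,284.80 − €9,555,293.59 = €4,414,991.

€4,414,991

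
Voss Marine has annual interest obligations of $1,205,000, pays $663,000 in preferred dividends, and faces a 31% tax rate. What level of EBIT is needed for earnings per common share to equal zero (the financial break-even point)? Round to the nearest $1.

$2,165,870

Preferred dividends are paid after tax, so their pre-tax equivalent is $663,000 ÷ (1 − 0.31) = $960,869.57.
Financial break-even EBIT = interest + D_p ÷ (1 − t) = $1,205,000 + $960,869.57 = $2,165,869.57.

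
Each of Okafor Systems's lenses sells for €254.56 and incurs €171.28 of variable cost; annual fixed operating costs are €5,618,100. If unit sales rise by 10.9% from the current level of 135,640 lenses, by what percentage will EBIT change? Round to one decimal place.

At 135,640 units, contribution = 135,640 × €83.28 = €11,296,099.20.
EBIT = €11,296,099.20 − €5,618,100 = €5,677,999.20.
DOL = contribution ÷ EBIT = €11,296,099.20 ÷ €5,677,999.20 = 1.9895.
Operating income changes by 1.9895 × +10.9% = +21.7%.

+21.7%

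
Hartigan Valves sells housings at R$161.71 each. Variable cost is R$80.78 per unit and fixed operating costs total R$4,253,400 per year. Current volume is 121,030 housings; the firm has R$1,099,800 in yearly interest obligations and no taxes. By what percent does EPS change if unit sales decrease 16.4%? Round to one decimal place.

-36.2%

At 121,030 units, contribution = 121,030 × R$80.93 = R$9,794,957.90.
Subtracting fixed costs: EBIT = R$9,794,957.90 − R$4,253,400 = R$5,541,557.90.
After interest of R$1,099,800.00, pre-tax earnings = R$4,441,757.90.
Degree of combined leverage = contribution ÷ (EBIT − I) = R$9,794,957.90 ÷ R$4,441,757.90 = 2.2052.
EPS therefore changes by 2.2052 × (-16.4%) = -36.2%.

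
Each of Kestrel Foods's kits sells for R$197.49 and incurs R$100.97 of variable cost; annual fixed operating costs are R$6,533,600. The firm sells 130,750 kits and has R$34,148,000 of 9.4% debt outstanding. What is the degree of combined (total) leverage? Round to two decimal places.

Total contribution margin = 130,750 × R$96.52 = R$12,619,990.00.
EBIT = R$12,619,990.00 − R$6,533,600 = R$6,086,390.00. Interest = R$3,209,912.00.
DOL = R$12,619,990.00 ÷ R$6,086,390.00 = 2.0735; DFL = R$6,086,390.00 ÷ R$2,876,478.00 = 2.1159.
DCL = DOL × DFL = 2.0735 × 2.1159 = 4.3873.

4.39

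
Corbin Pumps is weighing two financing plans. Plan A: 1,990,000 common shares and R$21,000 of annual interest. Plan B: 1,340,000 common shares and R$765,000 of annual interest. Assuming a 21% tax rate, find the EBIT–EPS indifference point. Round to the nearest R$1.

R$2,298,785

At indifference, (EBIT − 21,000)(1 − t)/1,990,000 = (EBIT − 765,000)(1 − t)/1,340,000.
Cancelling (1 − t) and cross-multiplying: 1,340,000·(EBIT − 21,000) = 1,990,000·(EBIT − 765,000).
EBIT × (1,990,000 − 1,340,000) = 765,000 × 1,990,000 − 21,000 × 1,340,000 = 1,494,210,000,000, so EBIT = 1,494,210,000,000 ÷ 650,000 = 2,298,784.62.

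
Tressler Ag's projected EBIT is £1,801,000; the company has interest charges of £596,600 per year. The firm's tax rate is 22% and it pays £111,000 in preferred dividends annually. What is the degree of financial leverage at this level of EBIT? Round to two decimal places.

Annual interest charges come to £596,600.00.
Pre-tax preferred-dividend burden = £111,000 ÷ (1 − 0.22) = £142,307.69.
DFL = EBIT ÷ [EBIT − I − D_p/(1−t)] = £1,801,000 ÷ [£1,801,000 − £596,600.00 − £142,307.69] = £1,801,000 ÷ £1,062,092.31 = 1.6957.

1.70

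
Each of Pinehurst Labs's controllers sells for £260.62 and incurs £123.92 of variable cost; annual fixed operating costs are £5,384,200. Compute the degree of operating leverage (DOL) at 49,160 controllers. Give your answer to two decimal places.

Total contribution margin = 49,160 × £136.70 = £6,720,172.00.
Operating income = contribution − fixed costs = £6,720,172.00 − £5,384,200 = £1,335,972.00.
So DOL = total CM / EBIT = £6,720,172.00 / £1,335,972.00 = 5.0302.

5.03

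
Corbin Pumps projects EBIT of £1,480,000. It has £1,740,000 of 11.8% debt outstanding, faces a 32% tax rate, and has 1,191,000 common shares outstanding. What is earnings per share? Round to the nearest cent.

£0.73

Interest = £205,320.00, so EBT = £1,480,000 − £205,320.00 = £1,274,680.00.
Net income = £1,274,680.00 × (1 − 0.32) = £866,782.40.
EPS = £866,782.40 ÷ 1,191,000 = £0.73.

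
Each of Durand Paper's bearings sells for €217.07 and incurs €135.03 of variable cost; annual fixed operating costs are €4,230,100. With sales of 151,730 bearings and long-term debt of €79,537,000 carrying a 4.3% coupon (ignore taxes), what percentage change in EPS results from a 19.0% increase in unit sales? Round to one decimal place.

Total contribution margin = 151,730 × €82.04 = €12,447,929.20.
Operating income = contribution − fixed costs = €12,447,929.20 − €4,230,100 = €8,217,829.20.
Interest = €3,420,091.00, so EBIT − I = €4,797,738.20.
Degree of combined leverage = contribution ÷ (EBIT − I) = €12,447,929.20 ÷ €4,797,738.20 = 2.5945.
%ΔEPS = DCL × %ΔSales = 2.5945 × +19.0% = +49.3%.

+49.3%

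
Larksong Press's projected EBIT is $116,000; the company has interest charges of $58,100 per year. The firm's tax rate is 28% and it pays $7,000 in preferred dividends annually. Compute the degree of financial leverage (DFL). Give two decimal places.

2.41

Interest = $58,100.00.
Pre-tax preferred-dividend burden = $7,000 ÷ (1 − 0.28) = $9,722.22.
DFL = EBIT ÷ [EBIT − I − D_p/(1−t)] = $116,000 ÷ [$116,000 − $58,100.00 − $9,722.22] = $116,000 ÷ $48,177.78 = 2.4077.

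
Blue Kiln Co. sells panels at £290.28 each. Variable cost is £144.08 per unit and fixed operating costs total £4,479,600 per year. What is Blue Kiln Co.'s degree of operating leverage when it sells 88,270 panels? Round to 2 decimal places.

1.53

Contribution at this volume is 88,270 × £146.20 = £12,905,074.00.
EBIT = £12,905,074.00 − £4,479,600 = £8,425,474.00.
So DOL = total CM / EBIT = £12,905,074.00 / £8,425,474.00 = 1.5317.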